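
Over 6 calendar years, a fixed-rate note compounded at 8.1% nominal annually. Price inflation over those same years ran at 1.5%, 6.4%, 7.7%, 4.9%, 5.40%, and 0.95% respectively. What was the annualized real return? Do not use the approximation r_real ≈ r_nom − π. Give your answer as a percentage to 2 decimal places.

Cumulative inflation factor: 1.015 × 1.064 × 1.077 × 1.049 × 1.0540 × 1.0095 ≈ 1.29821.
Nominal growth factor: 1.59571. Real growth factor = 1.59571 / 1.29821 ≈ 1.22916.
Annualized: 1.22916^(1/6) − 1 ≈ 0.03499.

3.50%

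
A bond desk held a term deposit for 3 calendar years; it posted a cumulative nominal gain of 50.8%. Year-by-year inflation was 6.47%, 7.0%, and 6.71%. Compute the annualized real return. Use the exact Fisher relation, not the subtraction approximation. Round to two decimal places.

Cumulative inflation factor: 1.0647 × 1.070 × 1.0671 ≈ 1.21567.
Nominal growth factor: 1.50800. Real growth factor = 1.50800 / 1.21567 ≈ 1.24047.
Annualized: 1.24047^(1/3) − 1 ≈ 0.07447.

7.45%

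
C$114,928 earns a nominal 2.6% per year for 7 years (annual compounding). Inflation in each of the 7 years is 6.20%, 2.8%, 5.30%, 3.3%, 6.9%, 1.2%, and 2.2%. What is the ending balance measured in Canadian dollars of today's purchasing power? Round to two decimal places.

Nominal value at maturity: C$114,928 × (1 + 2.6%)^7 ≈ C$137,548.98.
Price-level factor over 7 years: 1.0620 × 1.028 × 1.0530 × 1.033 × 1.069 × 1.012 × 1.022 ≈ 1.3129719185.
Dividing the nominal maturity value by the price-level factor gives the value in today's money.

C$104,761.56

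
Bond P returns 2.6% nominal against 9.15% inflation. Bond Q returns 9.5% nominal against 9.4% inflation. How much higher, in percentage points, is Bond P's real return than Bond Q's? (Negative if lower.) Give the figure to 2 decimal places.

Bond P real return: 1.026/1.0915 − 1 = -6.001%.
Bond Q real return: 1.095/1.094 − 1 = 0.091%.
Difference: -6.001 − 0.091 = -6.092 pp.

-6.09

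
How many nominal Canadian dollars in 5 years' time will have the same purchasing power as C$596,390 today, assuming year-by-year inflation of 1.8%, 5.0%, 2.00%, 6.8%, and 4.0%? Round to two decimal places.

C$722,224.46

Cumulative price-level factor: 1.018 × 1.050 × 1.0200 × 1.068 × 1.040 ≈ 1.2109935802.
The nominal amount required is C$596,390 scaled up by that factor.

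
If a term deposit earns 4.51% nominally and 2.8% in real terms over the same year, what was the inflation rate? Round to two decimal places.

1.66%

From (1+r_nom) = (1+r_real)(1+π), we get 1+π = (1 + 4.51%)/(1 + 2.8%) = 1.0451/1.028 ≈ 1.01663.
So π ≈ 1.6634%.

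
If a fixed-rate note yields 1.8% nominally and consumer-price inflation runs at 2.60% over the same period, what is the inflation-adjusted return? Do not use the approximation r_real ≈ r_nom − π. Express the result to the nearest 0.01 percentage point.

Real return via the Fisher equation: (1 + 1.8%)/(1 + 2.60%) − 1 = 1.018/1.0260 − 1 ≈ -0.00780.

-0.78%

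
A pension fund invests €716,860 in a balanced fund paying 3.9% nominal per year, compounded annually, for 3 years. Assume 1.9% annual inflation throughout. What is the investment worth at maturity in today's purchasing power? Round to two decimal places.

Nominal value at maturity: €716,860 × (1 + 3.9%)^3 ≈ €804,046.18.
Price-level factor over 3 years: (1 + 1.9%)^3 = 1.058089859.
The maturity value deflated by that factor is the answer in today's purchasing power.

€759,903.49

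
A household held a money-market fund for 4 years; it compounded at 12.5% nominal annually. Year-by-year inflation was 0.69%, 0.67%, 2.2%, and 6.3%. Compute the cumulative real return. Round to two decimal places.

Cumulative inflation factor: 1.0069 × 1.0067 × 1.022 × 1.063 ≈ 1.10121.
Nominal growth factor: 1.60181. Real growth factor = 1.60181 / 1.10121 ≈ 1.45459.
Total real return ≈ 45.4586%.

45.46%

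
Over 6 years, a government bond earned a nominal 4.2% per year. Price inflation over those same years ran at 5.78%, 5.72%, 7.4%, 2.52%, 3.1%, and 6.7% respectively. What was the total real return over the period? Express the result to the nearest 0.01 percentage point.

-5.50%

Cumulative inflation factor: 1.0578 × 1.0572 × 1.074 × 1.0252 × 1.031 × 1.067 ≈ 1.35456.
Nominal growth factor: 1.27999. Real growth factor = 1.27999 / 1.35456 ≈ 0.94495.
Total real return ≈ -5.5048%.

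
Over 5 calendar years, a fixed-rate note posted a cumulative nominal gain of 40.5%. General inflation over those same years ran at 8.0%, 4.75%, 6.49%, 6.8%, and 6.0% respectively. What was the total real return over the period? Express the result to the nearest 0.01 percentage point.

Cumulative inflation factor: 1.080 × 1.0475 × 1.0649 × 1.068 × 1.060 ≈ 1.36384.
Nominal growth factor: 1.40500. Real growth factor = 1.40500 / 1.36384 ≈ 1.03018.
Total real return ≈ 3.0179%.

3.02%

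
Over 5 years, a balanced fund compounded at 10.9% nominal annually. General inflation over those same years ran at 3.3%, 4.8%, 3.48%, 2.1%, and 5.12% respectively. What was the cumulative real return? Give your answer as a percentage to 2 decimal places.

Cumulative inflation factor: 1.033 × 1.048 × 1.0348 × 1.021 × 1.0512 ≈ 1.20235.
Nominal growth factor: 1.67748. Real growth factor = 1.67748 / 1.20235 ≈ 1.39517.
Total real return ≈ 39.5175%.

39.52%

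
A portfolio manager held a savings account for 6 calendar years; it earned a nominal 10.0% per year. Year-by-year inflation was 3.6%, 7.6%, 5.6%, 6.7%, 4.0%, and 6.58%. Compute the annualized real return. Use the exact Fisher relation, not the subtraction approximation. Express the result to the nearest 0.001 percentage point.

Cumulative inflation factor: 1.036 × 1.076 × 1.056 × 1.067 × 1.040 × 1.0658 ≈ 1.39222.
Nominal growth factor: 1.77156. Real growth factor = 1.77156 / 1.39222 ≈ 1.27247.
Annualized: 1.27247^(1/6) − 1 ≈ 0.04098.

4.098%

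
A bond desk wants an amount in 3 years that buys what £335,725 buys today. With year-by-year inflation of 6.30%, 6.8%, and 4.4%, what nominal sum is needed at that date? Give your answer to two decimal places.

Cumulative price-level factor: 1.0630 × 1.068 × 1.044 = 1.185236496.
Multiplying £335,725 by the price-level factor gives the future nominal sum.

£397,913.52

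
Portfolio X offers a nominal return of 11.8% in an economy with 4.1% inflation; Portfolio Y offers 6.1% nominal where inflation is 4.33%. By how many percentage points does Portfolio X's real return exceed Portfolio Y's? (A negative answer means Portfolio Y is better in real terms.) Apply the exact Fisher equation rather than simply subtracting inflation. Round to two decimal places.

Portfolio X real return: 1.118/1.041 − 1 = 7.397%.
Portfolio Y real return: 1.061/1.0433 − 1 = 1.697%.
Difference: 7.397 − 1.697 = 5.700 pp.

5.70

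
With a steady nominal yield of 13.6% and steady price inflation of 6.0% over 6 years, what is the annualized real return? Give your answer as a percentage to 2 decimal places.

7.17%

With constant rates the annual real return is the same each year: (1+13.6%)/(1+6.0%) − 1 = 0.07170.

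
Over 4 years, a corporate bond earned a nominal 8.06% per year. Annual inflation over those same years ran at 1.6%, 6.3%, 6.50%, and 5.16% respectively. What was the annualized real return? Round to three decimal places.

3.041%

Cumulative inflation factor: 1.016 × 1.063 × 1.0650 × 1.0516 ≈ 1.20956.
Nominal growth factor: 1.36351. Real growth factor = 1.36351 / 1.20956 ≈ 1.12728.
Annualized: 1.12728^(1/4) − 1 ≈ 0.03041.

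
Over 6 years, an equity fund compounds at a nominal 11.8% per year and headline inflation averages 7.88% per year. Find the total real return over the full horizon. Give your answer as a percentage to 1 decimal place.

23.9%

The annual real rate is (1+11.8%)/(1+7.88%) − 1 = 3.6337%.
Compounded over 6 years: (1 + 0.036337)^6 − 1 ≈ 0.23881.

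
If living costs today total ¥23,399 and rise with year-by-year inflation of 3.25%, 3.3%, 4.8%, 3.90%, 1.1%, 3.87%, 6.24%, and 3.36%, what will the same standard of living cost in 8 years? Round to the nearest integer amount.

Cumulative price-level factor: 1.0325 × 1.033 × 1.048 × 1.0390 × 1.011 × 1.0387 × 1.0624 × 1.0336 ≈ 1.3392111667.
The nominal amount required is ¥23,399 scaled up by that factor.

¥31,336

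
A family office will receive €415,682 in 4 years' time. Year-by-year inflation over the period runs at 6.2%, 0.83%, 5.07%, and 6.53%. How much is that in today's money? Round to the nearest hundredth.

€346,813.72

Price-level factor over 4 years: 1.062 × 1.0083 × 1.0507 × 1.0653 ≈ 1.1985742502.
Purchasing power today: €415,682 divided by that factor.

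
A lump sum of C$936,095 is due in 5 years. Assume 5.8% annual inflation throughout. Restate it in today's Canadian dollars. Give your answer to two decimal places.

Price-level factor over 5 years: (1 + 5.8%)^5 ≈ 1.3256483588.
Purchasing power today: C$936,095 divided by that factor.

C$706,141.26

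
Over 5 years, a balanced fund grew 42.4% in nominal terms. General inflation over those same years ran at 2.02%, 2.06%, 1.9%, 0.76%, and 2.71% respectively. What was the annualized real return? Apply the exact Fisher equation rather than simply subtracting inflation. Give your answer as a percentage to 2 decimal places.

Cumulative inflation factor: 1.0202 × 1.0206 × 1.019 × 1.0076 × 1.0271 ≈ 1.09803.
Nominal growth factor: 1.42400. Real growth factor = 1.42400 / 1.09803 ≈ 1.29686.
Annualized: 1.29686^(1/5) − 1 ≈ 0.05336.

5.34%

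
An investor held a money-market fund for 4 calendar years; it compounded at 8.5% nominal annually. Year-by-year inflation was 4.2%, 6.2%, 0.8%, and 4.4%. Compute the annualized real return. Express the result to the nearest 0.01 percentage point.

4.45%

Cumulative inflation factor: 1.042 × 1.062 × 1.008 × 1.044 ≈ 1.16454.
Nominal growth factor: 1.38586. Real growth factor = 1.38586 / 1.16454 ≈ 1.19005.
Annualized: 1.19005^(1/4) − 1 ≈ 0.04446.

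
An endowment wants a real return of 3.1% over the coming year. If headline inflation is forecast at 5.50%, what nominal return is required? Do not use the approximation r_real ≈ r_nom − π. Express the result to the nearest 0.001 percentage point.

8.771%

By the Fisher equation, 1 + r_nom = (1 + 3.1%)(1 + 5.50%) = 1.031 × 1.0550 = 1.087705.
So r_nom = 8.7705%.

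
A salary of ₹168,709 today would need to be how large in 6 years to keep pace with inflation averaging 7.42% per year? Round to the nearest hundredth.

Cumulative price-level factor: (1+7.42%)^6 ≈ 1.5364233127.
Multiplying ₹168,709 by the price-level factor gives the future nominal sum.

₹259,208.44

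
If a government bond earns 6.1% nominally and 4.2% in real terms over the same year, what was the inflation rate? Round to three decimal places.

1.823%

From (1+r_nom) = (1+r_real)(1+π), we get 1+π = (1 + 6.1%)/(1 + 4.2%) = 1.061/1.042 ≈ 1.01823.
So π ≈ 1.8234%.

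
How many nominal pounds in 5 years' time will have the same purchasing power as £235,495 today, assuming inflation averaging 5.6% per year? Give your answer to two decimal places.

Cumulative price-level factor: (1+5.6%)^5 ≈ 1.3131658832.
The nominal amount required is £235,495 scaled up by that factor.

£309,244.00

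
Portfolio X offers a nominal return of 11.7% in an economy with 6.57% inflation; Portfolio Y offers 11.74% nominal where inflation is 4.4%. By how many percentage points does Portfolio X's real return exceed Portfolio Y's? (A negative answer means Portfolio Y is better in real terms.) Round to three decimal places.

-2.217

Portfolio X real return: 1.117/1.0657 − 1 = 4.8137%.
Portfolio Y real return: 1.1174/1.044 − 1 = 7.0307%.
Difference: 4.8137 − 7.0307 = -2.2170 pp.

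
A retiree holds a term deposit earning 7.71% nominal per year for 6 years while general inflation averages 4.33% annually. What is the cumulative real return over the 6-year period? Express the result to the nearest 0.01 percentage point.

The annual real rate is (1+7.71%)/(1+4.33%) − 1 = 3.2397%.
Compounded over 6 years: (1 + 0.032397)^6 − 1 ≈ 0.21082.

21.08%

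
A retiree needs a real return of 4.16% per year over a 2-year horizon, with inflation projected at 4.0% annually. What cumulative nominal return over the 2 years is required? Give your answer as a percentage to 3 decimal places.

Required annual nominal rate: (1+4.16%)(1+4.0%) − 1 = 8.3264%.
Cumulative over 2 years: (1 + 0.083264)^2 − 1 ≈ 0.17346.

17.346%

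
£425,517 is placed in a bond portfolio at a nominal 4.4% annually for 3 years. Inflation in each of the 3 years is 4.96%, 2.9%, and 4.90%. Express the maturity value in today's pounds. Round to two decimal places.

Nominal value at maturity: £425,517 × (1 + 4.4%)^3 ≈ £484,192.89.
Price-level factor over 3 years: 1.0496 × 1.029 × 1.0490 = 1.1329602816.
The maturity value deflated by that factor is the answer in today's purchasing power.

£427,369.70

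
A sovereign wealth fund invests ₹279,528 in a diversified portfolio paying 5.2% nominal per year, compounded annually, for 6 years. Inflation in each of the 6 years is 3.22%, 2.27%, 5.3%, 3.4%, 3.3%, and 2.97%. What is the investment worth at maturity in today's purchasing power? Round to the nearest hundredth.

Nominal value at maturity: ₹279,528 × (1 + 5.2%)^6 ≈ ₹378,895.77.
Price-level factor over 6 years: 1.0322 × 1.0227 × 1.053 × 1.034 × 1.033 × 1.0297 ≈ 1.2225652713.
The maturity value deflated by that factor is the answer in today's purchasing power.

₹309,918.64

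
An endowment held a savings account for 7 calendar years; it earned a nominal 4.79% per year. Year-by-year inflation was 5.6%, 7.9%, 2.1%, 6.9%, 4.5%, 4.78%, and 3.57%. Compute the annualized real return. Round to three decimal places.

-0.233%

Cumulative inflation factor: 1.056 × 1.079 × 1.021 × 1.069 × 1.045 × 1.0478 × 1.0357 ≈ 1.41032.
Nominal growth factor: 1.38752. Real growth factor = 1.38752 / 1.41032 ≈ 0.98383.
Annualized: 0.98383^(1/7) − 1 ≈ -0.00233.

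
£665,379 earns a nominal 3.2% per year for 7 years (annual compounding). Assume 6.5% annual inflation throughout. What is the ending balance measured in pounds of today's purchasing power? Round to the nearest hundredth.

Nominal value at maturity: £665,379 × (1 + 3.2%)^7 ≈ £829,520.21.
Price-level factor over 7 years: (1 + 6.5%)^7 ≈ 1.5539865458.
The maturity value deflated by that factor is the answer in today's purchasing power.

£533,801.41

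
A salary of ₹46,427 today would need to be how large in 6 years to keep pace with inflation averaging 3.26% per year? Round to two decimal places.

Cumulative price-level factor: (1+3.26%)^6 ≈ 1.2122514835.
The nominal amount required is ₹46,427 scaled up by that factor.

₹56,281.20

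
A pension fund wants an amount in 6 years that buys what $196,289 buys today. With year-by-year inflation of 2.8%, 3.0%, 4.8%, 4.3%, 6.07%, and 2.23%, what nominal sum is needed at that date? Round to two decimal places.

$246,344.47

Cumulative price-level factor: 1.028 × 1.030 × 1.048 × 1.043 × 1.0607 × 1.0223 ≈ 1.2550090573.
The nominal amount required is $196,289 scaled up by that factor.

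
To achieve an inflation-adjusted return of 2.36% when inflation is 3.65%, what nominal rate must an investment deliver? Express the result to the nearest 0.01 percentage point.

By the Fisher equation, 1 + r_nom = (1 + 2.36%)(1 + 3.65%) = 1.0236 × 1.0365 = 1.0609614.
So r_nom = 6.09614%.

6.10%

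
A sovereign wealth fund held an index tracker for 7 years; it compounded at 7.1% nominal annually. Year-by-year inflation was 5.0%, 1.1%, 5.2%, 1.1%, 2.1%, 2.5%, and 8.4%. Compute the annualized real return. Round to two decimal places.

3.38%

Cumulative inflation factor: 1.050 × 1.011 × 1.052 × 1.011 × 1.021 × 1.025 × 1.084 ≈ 1.28081.
Nominal growth factor: 1.61632. Real growth factor = 1.61632 / 1.28081 ≈ 1.26194.
Annualized: 1.26194^(1/7) − 1 ≈ 0.03379.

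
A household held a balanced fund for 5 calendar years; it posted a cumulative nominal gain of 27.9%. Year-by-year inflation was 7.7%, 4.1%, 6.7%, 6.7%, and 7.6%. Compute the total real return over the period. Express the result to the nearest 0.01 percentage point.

-6.88%

Cumulative inflation factor: 1.077 × 1.041 × 1.067 × 1.067 × 1.076 ≈ 1.37343.
Nominal growth factor: 1.27900. Real growth factor = 1.27900 / 1.37343 ≈ 0.93124.
Total real return ≈ -6.8757%.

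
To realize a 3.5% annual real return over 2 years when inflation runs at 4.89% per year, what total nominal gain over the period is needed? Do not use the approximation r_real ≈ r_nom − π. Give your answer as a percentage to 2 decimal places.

17.86%

Required annual nominal rate: (1+3.5%)(1+4.89%) − 1 = 8.56115%.
Cumulative over 2 years: (1 + 0.0856115)^2 − 1 ≈ 0.17855.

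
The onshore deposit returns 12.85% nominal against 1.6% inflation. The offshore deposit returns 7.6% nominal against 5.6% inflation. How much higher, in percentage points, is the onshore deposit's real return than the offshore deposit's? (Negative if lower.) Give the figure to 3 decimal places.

9.179

The onshore deposit real return: 1.1285/1.016 − 1 = 11.0728%.
The offshore deposit real return: 1.076/1.056 − 1 = 1.8939%.
Difference: 11.0728 − 1.8939 = 9.1789 pp.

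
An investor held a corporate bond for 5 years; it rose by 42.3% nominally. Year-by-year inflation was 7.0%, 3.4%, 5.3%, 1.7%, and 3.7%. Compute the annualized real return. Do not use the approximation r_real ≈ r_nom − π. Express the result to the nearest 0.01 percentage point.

2.98%

Cumulative inflation factor: 1.070 × 1.034 × 1.053 × 1.017 × 1.037 ≈ 1.22866.
Nominal growth factor: 1.42300. Real growth factor = 1.42300 / 1.22866 ≈ 1.15817.
Annualized: 1.15817^(1/5) − 1 ≈ 0.02980.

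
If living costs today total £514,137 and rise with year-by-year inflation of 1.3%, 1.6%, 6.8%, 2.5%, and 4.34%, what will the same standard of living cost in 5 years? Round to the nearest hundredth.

£604,404.88

Cumulative price-level factor: 1.013 × 1.016 × 1.068 × 1.025 × 1.0434 ≈ 1.1755716491.
The nominal amount required is £514,137 scaled up by that factor.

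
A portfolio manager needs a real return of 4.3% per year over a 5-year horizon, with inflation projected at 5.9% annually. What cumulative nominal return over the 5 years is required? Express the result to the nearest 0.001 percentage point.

64.400%

Required annual nominal rate: (1+4.3%)(1+5.9%) − 1 = 10.4537%.
Cumulative over 5 years: (1 + 0.104537)^5 − 1 ≈ 0.64400.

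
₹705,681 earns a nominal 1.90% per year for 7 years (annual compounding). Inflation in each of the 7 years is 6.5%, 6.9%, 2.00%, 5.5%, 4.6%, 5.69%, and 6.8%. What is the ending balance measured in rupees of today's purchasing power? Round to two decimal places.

₹556,558.65

Nominal value at maturity: ₹705,681 × (1 + 1.90%)^7 ≈ ₹805,059.01.
Price-level factor over 7 years: 1.065 × 1.069 × 1.0200 × 1.055 × 1.046 × 1.0569 × 1.068 ≈ 1.4464944761.
The maturity value deflated by that factor is the answer in today's purchasing power.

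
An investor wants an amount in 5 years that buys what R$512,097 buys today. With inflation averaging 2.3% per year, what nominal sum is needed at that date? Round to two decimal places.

Cumulative price-level factor: (1+2.3%)^5 ≈ 1.1204130756.
The nominal amount required is R$512,097 scaled up by that factor.

R$573,760.17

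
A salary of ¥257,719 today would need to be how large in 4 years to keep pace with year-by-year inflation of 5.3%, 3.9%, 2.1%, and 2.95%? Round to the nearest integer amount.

Cumulative price-level factor: 1.053 × 1.039 × 1.021 × 1.0295 ≈ 1.1499951580.
The nominal amount required is ¥257,719 scaled up by that factor.

¥296,376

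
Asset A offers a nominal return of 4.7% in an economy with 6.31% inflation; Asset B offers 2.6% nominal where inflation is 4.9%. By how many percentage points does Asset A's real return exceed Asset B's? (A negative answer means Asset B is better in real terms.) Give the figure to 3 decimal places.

0.678

Asset A real return: 1.047/1.0631 − 1 = -1.5144%.
Asset B real return: 1.026/1.049 − 1 = -2.1926%.
Difference: -1.5144 − (-2.1926) = 0.6782 pp.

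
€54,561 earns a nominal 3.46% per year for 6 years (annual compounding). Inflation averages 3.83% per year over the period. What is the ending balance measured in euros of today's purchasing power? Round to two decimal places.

Nominal value at maturity: €54,561 × (1 + 3.46%)^6 ≈ €66,914.03.
Price-level factor over 6 years: (1 + 3.83%)^6 ≈ 1.2529597619.
The maturity value deflated by that factor is the answer in today's purchasing power.

€53,404.77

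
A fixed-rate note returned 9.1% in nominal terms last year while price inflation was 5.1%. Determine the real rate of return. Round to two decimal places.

Real return via the Fisher equation: (1 + 9.1%)/(1 + 5.1%) − 1 = 1.091/1.051 − 1 ≈ 0.03806.

3.81%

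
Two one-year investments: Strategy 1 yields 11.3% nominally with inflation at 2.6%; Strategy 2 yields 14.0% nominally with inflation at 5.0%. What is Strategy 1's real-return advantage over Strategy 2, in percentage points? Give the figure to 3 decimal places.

-0.092

Strategy 1 real return: 1.113/1.026 − 1 = 8.4795%.
Strategy 2 real return: 1.140/1.050 − 1 = 8.5714%.
Difference: 8.4795 − 8.5714 = -0.0919 pp.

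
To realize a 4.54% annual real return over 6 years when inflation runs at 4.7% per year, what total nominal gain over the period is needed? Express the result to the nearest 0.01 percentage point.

71.94%

Required annual nominal rate: (1+4.54%)(1+4.7%) − 1 = 9.45338%.
Cumulative over 6 years: (1 + 0.0945338)^6 − 1 ≈ 0.71939.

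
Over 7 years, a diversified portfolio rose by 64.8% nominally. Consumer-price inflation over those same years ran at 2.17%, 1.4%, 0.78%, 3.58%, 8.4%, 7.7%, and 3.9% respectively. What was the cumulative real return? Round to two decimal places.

Cumulative inflation factor: 1.0217 × 1.014 × 1.0078 × 1.0358 × 1.084 × 1.077 × 1.039 ≈ 1.31181.
Nominal growth factor: 1.64800. Real growth factor = 1.64800 / 1.31181 ≈ 1.25628.
Total real return ≈ 25.6276%.

25.63%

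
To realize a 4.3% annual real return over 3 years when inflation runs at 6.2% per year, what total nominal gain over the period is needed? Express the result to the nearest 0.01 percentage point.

Required annual nominal rate: (1+4.3%)(1+6.2%) − 1 = 10.7666%.
Cumulative over 3 years: (1 + 0.107666)^3 − 1 ≈ 0.35902.

35.90%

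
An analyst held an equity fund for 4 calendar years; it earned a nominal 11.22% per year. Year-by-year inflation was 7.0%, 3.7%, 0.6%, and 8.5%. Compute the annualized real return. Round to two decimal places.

Cumulative inflation factor: 1.070 × 1.037 × 1.006 × 1.085 ≈ 1.21113.
Nominal growth factor: 1.53014. Real growth factor = 1.53014 / 1.21113 ≈ 1.26340.
Annualized: 1.26340^(1/4) − 1 ≈ 0.06019.

6.02%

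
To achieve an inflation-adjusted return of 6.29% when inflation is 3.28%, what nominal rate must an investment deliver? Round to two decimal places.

9.78%

By the Fisher equation, 1 + r_nom = (1 + 6.29%)(1 + 3.28%) = 1.0629 × 1.0328 = 1.09776312.
So r_nom = 9.776312%.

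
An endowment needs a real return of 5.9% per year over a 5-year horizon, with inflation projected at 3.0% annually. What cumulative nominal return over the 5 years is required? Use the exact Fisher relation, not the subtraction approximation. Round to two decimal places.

54.41%

Required annual nominal rate: (1+5.9%)(1+3.0%) − 1 = 9.077%.
Cumulative over 5 years: (1 + 0.09077)^5 − 1 ≈ 0.54407.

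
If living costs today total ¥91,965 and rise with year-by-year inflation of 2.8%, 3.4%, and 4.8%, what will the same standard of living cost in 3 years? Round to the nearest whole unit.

Cumulative price-level factor: 1.028 × 1.034 × 1.048 = 1.113973696.
Multiplying ¥91,965 by the price-level factor gives the future nominal sum.

¥102,447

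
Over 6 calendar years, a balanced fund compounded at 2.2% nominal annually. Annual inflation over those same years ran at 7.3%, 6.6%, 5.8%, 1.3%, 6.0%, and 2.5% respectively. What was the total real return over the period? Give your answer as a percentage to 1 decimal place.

Cumulative inflation factor: 1.073 × 1.066 × 1.058 × 1.013 × 1.060 × 1.025 ≈ 1.33193.
Nominal growth factor: 1.13948. Real growth factor = 1.13948 / 1.33193 ≈ 0.85551.
Total real return ≈ -14.4493%.

-14.4%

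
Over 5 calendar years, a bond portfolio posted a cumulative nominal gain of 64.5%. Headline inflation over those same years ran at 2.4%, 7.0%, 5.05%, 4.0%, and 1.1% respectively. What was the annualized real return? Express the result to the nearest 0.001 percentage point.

6.331%

Cumulative inflation factor: 1.024 × 1.070 × 1.0505 × 1.040 × 1.011 ≈ 1.21022.
Nominal growth factor: 1.64500. Real growth factor = 1.64500 / 1.21022 ≈ 1.35926.
Annualized: 1.35926^(1/5) − 1 ≈ 0.06331.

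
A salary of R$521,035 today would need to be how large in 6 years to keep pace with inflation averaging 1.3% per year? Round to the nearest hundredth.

Cumulative price-level factor: (1+1.3%)^6 ≈ 1.0805793706.
The nominal amount required is R$521,035 scaled up by that factor.

R$563,019.67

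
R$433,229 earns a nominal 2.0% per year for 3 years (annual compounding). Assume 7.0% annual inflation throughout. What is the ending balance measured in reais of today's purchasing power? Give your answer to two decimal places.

Nominal value at maturity: R$433,229 × (1 + 2.0%)^3 ≈ R$459,746.08.
Price-level factor over 3 years: (1 + 7.0%)^3 = 1.225043.
Dividing the nominal maturity value by the price-level factor gives the value in today's money.

R$375,289.75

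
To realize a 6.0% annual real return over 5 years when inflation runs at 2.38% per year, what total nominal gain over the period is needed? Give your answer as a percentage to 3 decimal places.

Required annual nominal rate: (1+6.0%)(1+2.38%) − 1 = 8.5228%.
Cumulative over 5 years: (1 + 0.085228)^5 − 1 ≈ 0.50524.

50.524%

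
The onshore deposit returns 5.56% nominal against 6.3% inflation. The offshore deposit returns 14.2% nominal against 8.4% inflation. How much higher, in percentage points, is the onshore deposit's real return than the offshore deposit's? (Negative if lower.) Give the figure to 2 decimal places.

The onshore deposit real return: 1.0556/1.063 − 1 = -0.696%.
The offshore deposit real return: 1.142/1.084 − 1 = 5.351%.
Difference: -0.696 − 5.351 = -6.047 pp.

-6.05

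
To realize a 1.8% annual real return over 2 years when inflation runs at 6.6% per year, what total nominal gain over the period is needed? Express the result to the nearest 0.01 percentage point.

17.76%

Required annual nominal rate: (1+1.8%)(1+6.6%) − 1 = 8.5188%.
Cumulative over 2 years: (1 + 0.085188)^2 − 1 ≈ 0.17763.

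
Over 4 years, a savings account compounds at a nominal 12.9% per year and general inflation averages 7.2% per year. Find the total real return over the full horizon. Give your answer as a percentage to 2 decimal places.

23.03%

The annual real rate is (1+12.9%)/(1+7.2%) − 1 = 5.3172%.
Compounded over 4 years: (1 + 0.053172)^4 − 1 ≈ 0.23026.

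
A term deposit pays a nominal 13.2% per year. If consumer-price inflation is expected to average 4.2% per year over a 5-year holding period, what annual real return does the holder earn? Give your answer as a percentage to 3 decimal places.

8.637%

With constant rates the annual real return is the same each year: (1+13.2%)/(1+4.2%) − 1 = 0.08637.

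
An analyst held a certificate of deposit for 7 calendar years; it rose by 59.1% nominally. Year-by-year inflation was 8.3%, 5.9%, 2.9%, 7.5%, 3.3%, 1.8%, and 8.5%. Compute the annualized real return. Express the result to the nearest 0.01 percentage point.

Cumulative inflation factor: 1.083 × 1.059 × 1.029 × 1.075 × 1.033 × 1.018 × 1.085 ≈ 1.44753.
Nominal growth factor: 1.59100. Real growth factor = 1.59100 / 1.44753 ≈ 1.09912.
Annualized: 1.09912^(1/7) − 1 ≈ 0.01359.

1.36%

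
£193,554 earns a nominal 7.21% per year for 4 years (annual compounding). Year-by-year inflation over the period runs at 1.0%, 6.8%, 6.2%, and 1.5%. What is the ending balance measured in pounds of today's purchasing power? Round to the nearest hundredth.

£219,917.68

Nominal value at maturity: £193,554 × (1 + 7.21%)^4 ≈ £255,707.42.
Price-level factor over 4 years: 1.010 × 1.068 × 1.062 × 1.015 = 1.1627415324.
Dividing the nominal maturity value by the price-level factor gives the value in today's money.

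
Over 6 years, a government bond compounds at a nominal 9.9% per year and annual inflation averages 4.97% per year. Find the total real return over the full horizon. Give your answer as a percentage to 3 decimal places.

31.703%

The annual real rate is (1+9.9%)/(1+4.97%) − 1 = 4.6966%.
Compounded over 6 years: (1 + 0.046966)^6 − 1 ≈ 0.31703.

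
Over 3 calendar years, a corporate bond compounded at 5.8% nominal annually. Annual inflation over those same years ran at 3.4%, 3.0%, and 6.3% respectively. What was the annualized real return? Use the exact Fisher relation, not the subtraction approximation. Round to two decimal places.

1.51%

Cumulative inflation factor: 1.034 × 1.030 × 1.063 ≈ 1.13212.
Nominal growth factor: 1.18429. Real growth factor = 1.18429 / 1.13212 ≈ 1.04608.
Annualized: 1.04608^(1/3) − 1 ≈ 0.01513.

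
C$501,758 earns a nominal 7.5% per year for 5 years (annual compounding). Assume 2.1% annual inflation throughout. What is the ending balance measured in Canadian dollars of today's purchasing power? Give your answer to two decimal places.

Nominal value at maturity: C$501,758 × (1 + 7.5%)^5 ≈ C$720,338.50.
Price-level factor over 5 years: (1 + 2.1%)^5 ≈ 1.1095035865.
Dividing the nominal maturity value by the price-level factor gives the value in today's money.

C$649,243.96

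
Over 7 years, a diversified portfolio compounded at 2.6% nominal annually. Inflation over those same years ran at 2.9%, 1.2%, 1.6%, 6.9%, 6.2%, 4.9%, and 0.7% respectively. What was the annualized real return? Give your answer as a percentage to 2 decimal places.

Cumulative inflation factor: 1.029 × 1.012 × 1.016 × 1.069 × 1.062 × 1.049 × 1.007 ≈ 1.26881.
Nominal growth factor: 1.19683. Real growth factor = 1.19683 / 1.26881 ≈ 0.94327.
Annualized: 0.94327^(1/7) − 1 ≈ -0.00831.

-0.83%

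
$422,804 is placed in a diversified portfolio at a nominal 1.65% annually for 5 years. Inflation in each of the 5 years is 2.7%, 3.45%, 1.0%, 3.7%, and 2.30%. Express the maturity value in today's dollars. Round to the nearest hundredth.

Nominal value at maturity: $422,804 × (1 + 1.65%)^5 ≈ $458,855.56.
Price-level factor over 5 years: 1.027 × 1.0345 × 1.010 × 1.037 × 1.0230 ≈ 1.1383523344.
Dividing the nominal maturity value by the price-level factor gives the value in today's money.

$403,087.47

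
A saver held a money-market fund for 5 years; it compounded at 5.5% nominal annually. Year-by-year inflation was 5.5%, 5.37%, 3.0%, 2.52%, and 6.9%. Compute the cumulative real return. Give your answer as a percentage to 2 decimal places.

Cumulative inflation factor: 1.055 × 1.0537 × 1.030 × 1.0252 × 1.069 ≈ 1.25485.
Nominal growth factor: 1.30696. Real growth factor = 1.30696 / 1.25485 ≈ 1.04152.
Total real return ≈ 4.1524%.

4.15%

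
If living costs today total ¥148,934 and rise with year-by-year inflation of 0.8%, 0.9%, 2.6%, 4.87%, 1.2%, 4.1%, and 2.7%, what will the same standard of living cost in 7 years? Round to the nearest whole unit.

¥176,338

Cumulative price-level factor: 1.008 × 1.009 × 1.026 × 1.0487 × 1.012 × 1.041 × 1.027 ≈ 1.1840008461.
The nominal amount required is ¥148,934 scaled up by that factor.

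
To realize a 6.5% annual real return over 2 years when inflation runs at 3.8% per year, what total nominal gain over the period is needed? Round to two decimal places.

Required annual nominal rate: (1+6.5%)(1+3.8%) − 1 = 10.547%.
Cumulative over 2 years: (1 + 0.10547)^2 − 1 ≈ 0.22206.

22.21%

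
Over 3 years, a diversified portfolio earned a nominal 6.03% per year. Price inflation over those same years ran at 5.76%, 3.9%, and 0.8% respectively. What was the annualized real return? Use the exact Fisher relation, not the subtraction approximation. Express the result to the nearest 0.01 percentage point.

2.48%

Cumulative inflation factor: 1.0576 × 1.039 × 1.008 ≈ 1.10764.
Nominal growth factor: 1.19203. Real growth factor = 1.19203 / 1.10764 ≈ 1.07619.
Annualized: 1.07619^(1/3) − 1 ≈ 0.02478.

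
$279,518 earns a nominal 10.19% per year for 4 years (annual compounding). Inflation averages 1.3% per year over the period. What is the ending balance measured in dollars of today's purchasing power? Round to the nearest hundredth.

Nominal value at maturity: $279,518 × (1 + 10.19%)^4 ≈ $412,077.13.
Price-level factor over 4 years: (1 + 1.3%)^4 ≈ 1.0530228166.
Dividing the nominal maturity value by the price-level factor gives the value in today's money.

$391,327.83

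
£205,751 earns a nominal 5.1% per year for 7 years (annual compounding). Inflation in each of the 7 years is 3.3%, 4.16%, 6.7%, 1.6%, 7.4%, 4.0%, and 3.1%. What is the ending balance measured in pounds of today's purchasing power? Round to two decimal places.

£216,972.78

Nominal value at maturity: £205,751 × (1 + 5.1%)^7 ≈ £291,447.92.
Price-level factor over 7 years: 1.033 × 1.0416 × 1.067 × 1.016 × 1.074 × 1.040 × 1.031 ≈ 1.3432464642.
Dividing the nominal maturity value by the price-level factor gives the value in today's money.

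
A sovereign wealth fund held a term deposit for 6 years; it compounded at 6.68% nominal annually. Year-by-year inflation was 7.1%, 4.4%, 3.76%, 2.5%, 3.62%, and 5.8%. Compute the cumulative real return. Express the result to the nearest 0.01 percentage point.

13.06%

Cumulative inflation factor: 1.071 × 1.044 × 1.0376 × 1.025 × 1.0362 × 1.058 ≈ 1.30369.
Nominal growth factor: 1.47400. Real growth factor = 1.47400 / 1.30369 ≈ 1.13064.
Total real return ≈ 13.0642%.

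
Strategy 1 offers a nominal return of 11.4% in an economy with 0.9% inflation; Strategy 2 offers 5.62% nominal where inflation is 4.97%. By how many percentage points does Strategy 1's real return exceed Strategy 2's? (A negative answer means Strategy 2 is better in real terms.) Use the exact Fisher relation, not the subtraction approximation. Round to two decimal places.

9.79

Strategy 1 real return: 1.114/1.009 − 1 = 10.406%.
Strategy 2 real return: 1.0562/1.0497 − 1 = 0.619%.
Difference: 10.406 − 0.619 = 9.787 pp.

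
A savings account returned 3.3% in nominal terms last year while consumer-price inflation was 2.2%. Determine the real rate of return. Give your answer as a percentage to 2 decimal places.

Real return via the Fisher equation: (1 + 3.3%)/(1 + 2.2%) − 1 = 1.033/1.022 − 1 ≈ 0.01076.

1.08%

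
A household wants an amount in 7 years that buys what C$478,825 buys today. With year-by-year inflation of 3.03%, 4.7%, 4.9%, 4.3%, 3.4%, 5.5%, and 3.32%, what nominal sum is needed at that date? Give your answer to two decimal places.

C$636,948.61

Cumulative price-level factor: 1.0303 × 1.047 × 1.049 × 1.043 × 1.034 × 1.055 × 1.0332 ≈ 1.3302325606.
The nominal amount required is C$478,825 scaled up by that factor.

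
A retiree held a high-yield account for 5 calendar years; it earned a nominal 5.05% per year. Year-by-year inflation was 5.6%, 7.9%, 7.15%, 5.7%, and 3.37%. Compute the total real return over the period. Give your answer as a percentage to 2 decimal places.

-4.10%

Cumulative inflation factor: 1.056 × 1.079 × 1.0715 × 1.057 × 1.0337 ≈ 1.33397.
Nominal growth factor: 1.27932. Real growth factor = 1.27932 / 1.33397 ≈ 0.95903.
Total real return ≈ -4.0968%.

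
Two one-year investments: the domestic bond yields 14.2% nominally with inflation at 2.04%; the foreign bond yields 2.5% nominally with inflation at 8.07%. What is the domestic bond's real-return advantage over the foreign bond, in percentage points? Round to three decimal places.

The domestic bond real return: 1.142/1.0204 − 1 = 11.9169%.
The foreign bond real return: 1.025/1.0807 − 1 = -5.1541%.
Difference: 11.9169 − (-5.1541) = 17.0710 pp.

17.071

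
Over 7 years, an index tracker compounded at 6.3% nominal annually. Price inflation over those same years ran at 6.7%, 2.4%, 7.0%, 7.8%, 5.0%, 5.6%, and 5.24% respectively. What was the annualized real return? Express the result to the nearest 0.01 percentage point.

Cumulative inflation factor: 1.067 × 1.024 × 1.070 × 1.078 × 1.050 × 1.056 × 1.0524 ≈ 1.47062.
Nominal growth factor: 1.53367. Real growth factor = 1.53367 / 1.47062 ≈ 1.04287.
Annualized: 1.04287^(1/7) − 1 ≈ 0.00602.

0.60%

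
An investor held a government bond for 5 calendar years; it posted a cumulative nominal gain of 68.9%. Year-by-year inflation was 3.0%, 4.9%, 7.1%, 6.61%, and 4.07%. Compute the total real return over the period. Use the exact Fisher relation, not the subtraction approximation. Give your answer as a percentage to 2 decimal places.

Cumulative inflation factor: 1.030 × 1.049 × 1.071 × 1.0661 × 1.0407 ≈ 1.28388.
Nominal growth factor: 1.68900. Real growth factor = 1.68900 / 1.28388 ≈ 1.31554.
Total real return ≈ 31.5540%.

31.55%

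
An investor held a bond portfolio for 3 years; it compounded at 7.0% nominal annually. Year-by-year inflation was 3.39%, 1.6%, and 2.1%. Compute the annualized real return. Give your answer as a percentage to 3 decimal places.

4.532%

Cumulative inflation factor: 1.0339 × 1.016 × 1.021 ≈ 1.07250.
Nominal growth factor: 1.22504. Real growth factor = 1.22504 / 1.07250 ≈ 1.14223.
Annualized: 1.14223^(1/3) − 1 ≈ 0.04532.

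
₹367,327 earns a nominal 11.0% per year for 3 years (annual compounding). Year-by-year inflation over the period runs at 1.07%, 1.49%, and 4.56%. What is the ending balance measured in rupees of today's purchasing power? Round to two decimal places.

Nominal value at maturity: ₹367,327 × (1 + 11.0%)^3 ≈ ₹502,367.79.
Price-level factor over 3 years: 1.0107 × 1.0149 × 1.0456 ≈ 1.0725340600.
Dividing the nominal maturity value by the price-level factor gives the value in today's money.

₹468,393.32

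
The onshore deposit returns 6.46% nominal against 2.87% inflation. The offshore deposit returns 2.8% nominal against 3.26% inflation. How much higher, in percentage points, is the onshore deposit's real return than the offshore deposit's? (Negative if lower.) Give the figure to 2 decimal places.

The onshore deposit real return: 1.0646/1.0287 − 1 = 3.490%.
The offshore deposit real return: 1.028/1.0326 − 1 = -0.445%.
Difference: 3.490 − (-0.445) = 3.935 pp.

3.94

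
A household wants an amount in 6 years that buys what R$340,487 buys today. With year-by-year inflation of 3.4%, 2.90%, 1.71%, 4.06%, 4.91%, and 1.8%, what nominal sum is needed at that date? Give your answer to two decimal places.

R$409,494.99

Cumulative price-level factor: 1.034 × 1.0290 × 1.0171 × 1.0406 × 1.0491 × 1.018 ≈ 1.2026743659.
The nominal amount required is R$340,487 scaled up by that factor.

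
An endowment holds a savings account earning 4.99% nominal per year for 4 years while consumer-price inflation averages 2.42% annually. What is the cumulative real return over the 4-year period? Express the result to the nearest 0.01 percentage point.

The annual real rate is (1+4.99%)/(1+2.42%) − 1 = 2.5093%.
Compounded over 4 years: (1 + 0.025093)^4 − 1 ≈ 0.10421.

10.42%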